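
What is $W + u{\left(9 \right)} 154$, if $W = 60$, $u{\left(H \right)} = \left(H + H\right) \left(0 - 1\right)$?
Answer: $-2712$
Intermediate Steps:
$u{\left(H \right)} = - 2 H$ ($u{\left(H \right)} = 2 H \left(-1\right) = - 2 H$)
$W + u{\left(9 \right)} 154 = 60 + \left(-2\right) 9 \cdot 154 = 60 - 2772 = -2712$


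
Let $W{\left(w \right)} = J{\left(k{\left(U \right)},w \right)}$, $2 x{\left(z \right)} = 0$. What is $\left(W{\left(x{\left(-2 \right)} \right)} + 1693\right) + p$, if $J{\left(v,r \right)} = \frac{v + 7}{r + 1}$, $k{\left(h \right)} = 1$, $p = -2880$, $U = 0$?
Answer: $-1179$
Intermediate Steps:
$x{\left(z \right)} = 0$ ($x{\left(z \right)} = \frac{1}{2} \cdot 0 = 0$)
$J{\left(v,r \right)} = \frac{7 + v}{1 + r}$
$W{\left(w \right)} = \frac{8}{1 + w}$ ($W{\left(w \right)} = \frac{7 + 1}{1 + w} = \frac{1}{1 + w} 8 = \frac{8}{1 + w}$)
$\left(W{\left(x{\left(-2 \right)} \right)} + 1693\right) + p = \left(\frac{8}{1 + 0} + 1693\right) - 2880 = \left(\frac{8}{1} + 1693\right) - 2880 = \left(8 \cdot 1 + 1693\right) - 2880 = \left(8 + 1693\right) - 2880 = 1701 - 2880 = -1179$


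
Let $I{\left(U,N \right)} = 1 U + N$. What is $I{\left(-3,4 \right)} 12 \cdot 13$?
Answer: $156$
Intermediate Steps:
$I{\left(U,N \right)} = N + U$ ($I{\left(U,N \right)} = U + N = N + U$)
$I{\left(-3,4 \right)} 12 \cdot 13 = \left(4 - 3\right) 12 \cdot 13 = 1 \cdot 12 \cdot 13 = 12 \cdot 13 = 156$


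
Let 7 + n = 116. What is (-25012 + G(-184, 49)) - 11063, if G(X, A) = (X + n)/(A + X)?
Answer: -324670/9 ≈ -36074.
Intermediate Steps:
n = 109 (n = -7 + 116 = 109)
G(X, A) = (109 + X)/(A + X) (G(X, A) = (X + 109)/(A + X) = (109 + X)/(A + X))
(-25012 + G(-184, 49)) - 11063 = (-25012 + (109 - 184)/(49 - 184)) - 11063 = (-25012 - 75/(-135)) - 11063 = (-25012 - 1/135*(-75)) - 11063 = (-25012 + 5/9) - 11063 = -225103/9 - 11063 = -324670/9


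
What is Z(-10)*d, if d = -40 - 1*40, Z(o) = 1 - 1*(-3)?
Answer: -320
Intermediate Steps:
Z(o) = 4 (Z(o) = 1 + 3 = 4)
d = -80 (d = -40 - 40 = -80)
Z(-10)*d = 4*(-80) = -320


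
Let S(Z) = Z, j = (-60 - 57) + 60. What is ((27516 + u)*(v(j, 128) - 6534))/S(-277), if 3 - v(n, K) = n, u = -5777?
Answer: 140738286/277 ≈ 5.0808e+5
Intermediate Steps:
j = -57 (j = -117 + 60 = -57)
v(n, K) = 3 - n
((27516 + u)*(v(j, 128) - 6534))/S(-277) = ((27516 - 5777)*((3 - 1*(-57)) - 6534))/(-277) = (21739*((3 + 57) - 6534))*(-1/277) = (21739*(60 - 6534))*(-1/277) = (21739*(-6474))*(-1/277) = -140738286*(-1/277) = 140738286/277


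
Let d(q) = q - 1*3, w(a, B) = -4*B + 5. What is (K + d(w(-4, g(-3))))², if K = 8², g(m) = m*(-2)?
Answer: 1764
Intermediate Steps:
g(m) = -2*m
w(a, B) = 5 - 4*B
d(q) = -3 + q (d(q) = q - 3 = -3 + q)
K = 64
(K + d(w(-4, g(-3))))² = (64 + (-3 + (5 - (-8)*(-3))))² = (64 + (-3 + (5 - 4*6)))² = (64 + (-3 + (5 - 24)))² = (64 + (-3 - 19))² = (64 - 22)² = 42² = 1764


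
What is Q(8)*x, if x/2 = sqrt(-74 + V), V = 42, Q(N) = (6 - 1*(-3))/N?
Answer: 9*I*sqrt(2) ≈ 12.728*I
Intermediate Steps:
Q(N) = 9/N (Q(N) = (6 + 3)/N = 9/N)
x = 8*I*sqrt(2) (x = 2*sqrt(-74 + 42) = 2*sqrt(-32) = 2*(4*I*sqrt(2)) = 8*I*sqrt(2) ≈ 11.314*I)
Q(8)*x = (9/8)*(8*I*sqrt(2)) = (9*(1/8))*(8*I*sqrt(2)) = 9*(8*I*sqrt(2))/8 = 9*I*sqrt(2)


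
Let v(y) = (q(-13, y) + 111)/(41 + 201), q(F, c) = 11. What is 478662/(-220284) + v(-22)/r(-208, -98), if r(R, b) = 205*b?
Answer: -48482837771/22311923865 ≈ -2.1730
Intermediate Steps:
v(y) = 61/121 (v(y) = (11 + 111)/(41 + 201) = 122/242 = 122*(1/242) = 61/121)
478662/(-220284) + v(-22)/r(-208, -98) = 478662/(-220284) + 61/(121*((205*(-98)))) = 478662*(-1/220284) + (61/121)/(-20090) = -79777/36714 + (61/121)*(-1/20090) = -79777/36714 - 61/2430890 = -48482837771/22311923865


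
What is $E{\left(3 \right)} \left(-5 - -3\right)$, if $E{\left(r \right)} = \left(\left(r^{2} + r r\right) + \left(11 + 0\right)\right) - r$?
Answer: $-52$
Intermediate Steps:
$E{\left(r \right)} = 11 - r + 2 r^{2}$ ($E{\left(r \right)} = \left(\left(r^{2} + r^{2}\right) + 11\right) - r = \left(2 r^{2} + 11\right) - r = \left(11 + 2 r^{2}\right) - r = 11 - r + 2 r^{2}$)
$E{\left(3 \right)} \left(-5 - -3\right) = \left(11 - 3 + 2 \cdot 3^{2}\right) \left(-5 - -3\right) = \left(11 - 3 + 2 \cdot 9\right) \left(-5 + 3\right) = \left(11 - 3 + 18\right) \left(-2\right) = 26 \left(-2\right) = -52$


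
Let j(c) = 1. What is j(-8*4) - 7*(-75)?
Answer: 526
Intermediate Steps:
j(-8*4) - 7*(-75) = 1 - 7*(-75) = 1 + 525 = 526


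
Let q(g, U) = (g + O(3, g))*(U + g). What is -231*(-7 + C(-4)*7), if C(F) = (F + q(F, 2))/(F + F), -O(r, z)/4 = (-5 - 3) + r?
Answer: -11319/2 ≈ -5659.5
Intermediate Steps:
O(r, z) = 32 - 4*r (O(r, z) = -4*((-5 - 3) + r) = -4*(-8 + r) = 32 - 4*r)
q(g, U) = (20 + g)*(U + g) (q(g, U) = (g + (32 - 4*3))*(U + g) = (g + (32 - 12))*(U + g) = (g + 20)*(U + g) = (20 + g)*(U + g))
C(F) = (40 + F² + 23*F)/(2*F) (C(F) = (F + (F² + 20*2 + 20*F + 2*F))/(F + F) = (F + (F² + 40 + 20*F + 2*F))/((2*F)) = (F + (40 + F² + 22*F))*(1/(2*F)) = (40 + F² + 23*F)*(1/(2*F)) = (40 + F² + 23*F)/(2*F))
-231*(-7 + C(-4)*7) = -231*(-7 + (23/2 + (½)*(-4) + 20/(-4))*7) = -231*(-7 + (23/2 - 2 + 20*(-¼))*7) = -231*(-7 + (23/2 - 2 - 5)*7) = -231*(-7 + (9/2)*7) = -231*(-7 + 63/2) = -231*49/2 = -11319/2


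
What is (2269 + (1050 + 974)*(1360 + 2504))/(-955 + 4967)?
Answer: 7823005/4012 ≈ 1949.9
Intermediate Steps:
(2269 + (1050 + 974)*(1360 + 2504))/(-955 + 4967) = (2269 + 2024*3864)/4012 = (2269 + 7820736)*(1/4012) = 7823005*(1/4012) = 7823005/4012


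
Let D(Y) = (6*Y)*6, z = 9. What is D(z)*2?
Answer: 648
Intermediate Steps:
D(Y) = 36*Y
D(z)*2 = (36*9)*2 = 324*2 = 648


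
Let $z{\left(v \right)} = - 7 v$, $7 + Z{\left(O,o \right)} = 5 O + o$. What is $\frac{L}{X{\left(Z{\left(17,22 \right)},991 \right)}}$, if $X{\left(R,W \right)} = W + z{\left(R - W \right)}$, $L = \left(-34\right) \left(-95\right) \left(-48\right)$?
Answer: $- \frac{38760}{1807} \approx -21.45$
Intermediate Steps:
$Z{\left(O,o \right)} = -7 + o + 5 O$ ($Z{\left(O,o \right)} = -7 + \left(5 O + o\right) = -7 + \left(o + 5 O\right) = -7 + o + 5 O$)
$L = -155040$ ($L = 3230 \left(-48\right) = -155040$)
$X{\left(R,W \right)} = - 7 R + 8 W$ ($X{\left(R,W \right)} = W - 7 \left(R - W\right) = W - \left(- 7 W + 7 R\right) = - 7 R + 8 W$)
$\frac{L}{X{\left(Z{\left(17,22 \right)},991 \right)}} = - \frac{155040}{- 7 \left(-7 + 22 + 5 \cdot 17\right) + 8 \cdot 991} = - \frac{155040}{- 7 \left(-7 + 22 + 85\right) + 7928} = - \frac{155040}{\left(-7\right) 100 + 7928} = - \frac{155040}{-700 + 7928} = - \frac{155040}{7228} = \left(-155040\right) \frac{1}{7228} = - \frac{38760}{1807}$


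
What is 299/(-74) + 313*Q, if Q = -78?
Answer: -1806935/74 ≈ -24418.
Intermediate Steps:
299/(-74) + 313*Q = 299/(-74) + 313*(-78) = 299*(-1/74) - 24414 = -299/74 - 24414 = -1806935/74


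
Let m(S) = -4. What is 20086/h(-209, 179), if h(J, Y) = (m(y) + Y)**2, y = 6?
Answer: 20086/30625 ≈ 0.65587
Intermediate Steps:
h(J, Y) = (-4 + Y)**2
20086/h(-209, 179) = 20086/((-4 + 179)**2) = 20086/(175**2) = 20086/30625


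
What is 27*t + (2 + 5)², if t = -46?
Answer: -1193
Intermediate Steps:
27*t + (2 + 5)² = 27*(-46) + (2 + 5)² = -1242 + 7² = -1242 + 49 = -1193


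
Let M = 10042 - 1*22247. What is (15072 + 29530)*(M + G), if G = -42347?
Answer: -2433128304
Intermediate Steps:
M = -12205 (M = 10042 - 22247 = -12205)
(15072 + 29530)*(M + G) = (15072 + 29530)*(-12205 - 42347) = 44602*(-54552) = -2433128304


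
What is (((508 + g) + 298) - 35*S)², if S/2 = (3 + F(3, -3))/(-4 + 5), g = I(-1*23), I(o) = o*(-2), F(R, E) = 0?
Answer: 412164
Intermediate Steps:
I(o) = -2*o
g = 46 (g = -(-2)*23 = -2*(-23) = 46)
S = 6 (S = 2*((3 + 0)/(-4 + 5)) = 2*(3/1) = 2*(3*1) = 2*3 = 6)
(((508 + g) + 298) - 35*S)² = (((508 + 46) + 298) - 35*6)² = ((554 + 298) - 210)² = (852 - 210)² = 642² = 412164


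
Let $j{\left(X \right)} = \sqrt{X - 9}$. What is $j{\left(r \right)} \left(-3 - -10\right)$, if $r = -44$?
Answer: $7 i \sqrt{53} \approx 50.961 i$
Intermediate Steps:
$j{\left(X \right)} = \sqrt{-9 + X}$
$j{\left(r \right)} \left(-3 - -10\right) = \sqrt{-9 - 44} \left(-3 - -10\right) = \sqrt{-53} \left(-3 + 10\right) = i \sqrt{53} \cdot 7 = 7 i \sqrt{53}$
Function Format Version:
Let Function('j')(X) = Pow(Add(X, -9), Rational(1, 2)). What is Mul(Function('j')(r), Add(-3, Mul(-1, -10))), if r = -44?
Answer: Mul(7, I, Pow(53, Rational(1, 2))) ≈ Mul(50.961, I)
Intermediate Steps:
Function('j')(X) = Pow(Add(-9, X), Rational(1, 2))
Mul(Function('j')(r), Add(-3, Mul(-1, -10))) = Mul(Pow(Add(-9, -44), Rational(1, 2)), Add(-3, Mul(-1, -10))) = Mul(Pow(-53, Rational(1, 2)), Add(-3, 10)) = Mul(Mul(I, Pow(53, Rational(1, 2))), 7) = Mul(7, I, Pow(53, Rational(1, 2)))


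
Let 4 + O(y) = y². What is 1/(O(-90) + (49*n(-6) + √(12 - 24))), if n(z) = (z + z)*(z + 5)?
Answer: 2171/18852967 - I*√3/37705934 ≈ 0.00011515 - 4.5936e-8*I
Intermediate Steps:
n(z) = 2*z*(5 + z) (n(z) = (2*z)*(5 + z) = 2*z*(5 + z))
O(y) = -4 + y²
1/(O(-90) + (49*n(-6) + √(12 - 24))) = 1/((-4 + (-90)²) + (49*(2*(-6)*(5 - 6)) + √(12 - 24))) = 1/((-4 + 8100) + (49*(2*(-6)*(-1)) + √(-12))) = 1/(8096 + (49*12 + 2*I*√3)) = 1/(8096 + (588 + 2*I*√3)) = 1/(8684 + 2*I*√3)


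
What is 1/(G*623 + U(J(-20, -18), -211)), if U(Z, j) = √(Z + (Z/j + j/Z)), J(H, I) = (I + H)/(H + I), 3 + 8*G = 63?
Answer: 3943590/18426601519 - 4*I*√9349621/18426601519 ≈ 0.00021402 - 6.6376e-7*I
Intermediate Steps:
G = 15/2 (G = -3/8 + (⅛)*63 = -3/8 + 63/8 = 15/2 ≈ 7.5000)
J(H, I) = 1 (J(H, I) = (H + I)/(H + I) = 1)
U(Z, j) = √(Z + Z/j + j/Z)
1/(G*623 + U(J(-20, -18), -211)) = 1/((15/2)*623 + √(1 + 1/(-211) - 211/1)) = 1/(9345/2 + √(1 + 1*(-1/211) - 211*1)) = 1/(9345/2 + √(1 - 1/211 - 211)) = 1/(9345/2 + √(-44311/211)) = 1/(9345/2 + I*√9349621/211)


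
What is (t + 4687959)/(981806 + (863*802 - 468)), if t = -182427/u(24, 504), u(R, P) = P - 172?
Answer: 1556219961/555590048 ≈ 2.8010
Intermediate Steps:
u(R, P) = -172 + P
t = -182427/332 (t = -182427/(-172 + 504) = -182427/332 ≈ -549.48)
(t + 4687959)/(981806 + (863*802 - 468)) = (-182427/332 + 4687959)/(981806 + (863*802 - 468)) = 1556219961/(332*(981806 + (692126 - 468))) = 1556219961/(332*(981806 + 691658)) = (1556219961/332)/1673464 = (1556219961/332)*(1/1673464) = 1556219961/555590048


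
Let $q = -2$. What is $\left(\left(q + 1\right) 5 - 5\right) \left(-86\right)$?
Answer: $860$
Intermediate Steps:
$\left(\left(q + 1\right) 5 - 5\right) \left(-86\right) = \left(\left(-2 + 1\right) 5 - 5\right) \left(-86\right) = \left(\left(-1\right) 5 - 5\right) \left(-86\right) = \left(-5 - 5\right) \left(-86\right) = \left(-10\right) \left(-86\right) = 860$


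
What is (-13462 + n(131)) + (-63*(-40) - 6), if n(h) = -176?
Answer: -11124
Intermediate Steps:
(-13462 + n(131)) + (-63*(-40) - 6) = (-13462 - 176) + (-63*(-40) - 6) = -13638 + (2520 - 6) = -13638 + 2514 = -11124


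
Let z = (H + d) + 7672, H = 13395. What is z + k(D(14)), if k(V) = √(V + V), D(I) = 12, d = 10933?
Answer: 32000 + 2*√6 ≈ 32005.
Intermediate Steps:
k(V) = √2*√V (k(V) = √(2*V) = √2*√V)
z = 32000 (z = (13395 + 10933) + 7672 = 24328 + 7672 = 32000)
z + k(D(14)) = 32000 + √2*√12 = 32000 + √2*(2*√3) = 32000 + 2*√6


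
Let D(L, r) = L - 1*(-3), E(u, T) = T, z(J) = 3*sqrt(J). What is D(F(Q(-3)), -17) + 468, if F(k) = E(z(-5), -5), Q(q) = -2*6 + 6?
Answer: 466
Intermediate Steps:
Q(q) = -6 (Q(q) = -12 + 6 = -6)
F(k) = -5
D(L, r) = 3 + L (D(L, r) = L + 3 = 3 + L)
D(F(Q(-3)), -17) + 468 = (3 - 5) + 468 = -2 + 468 = 466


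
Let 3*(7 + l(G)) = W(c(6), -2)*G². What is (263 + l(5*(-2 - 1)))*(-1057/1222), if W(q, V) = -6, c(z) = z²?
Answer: 102529/611 ≈ 167.81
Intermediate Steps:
l(G) = -7 - 2*G² (l(G) = -7 + (-6*G²)/3 = -7 - 2*G²)
(263 + l(5*(-2 - 1)))*(-1057/1222) = (263 + (-7 - 2*25*(-2 - 1)²))*(-1057/1222) = (263 + (-7 - 2*(5*(-3))²))*(-1057*1/1222) = (263 + (-7 - 2*(-15)²))*(-1057/1222) = (263 + (-7 - 2*225))*(-1057/1222) = (263 + (-7 - 450))*(-1057/1222) = (263 - 457)*(-1057/1222) = -194*(-1057/1222) = 102529/611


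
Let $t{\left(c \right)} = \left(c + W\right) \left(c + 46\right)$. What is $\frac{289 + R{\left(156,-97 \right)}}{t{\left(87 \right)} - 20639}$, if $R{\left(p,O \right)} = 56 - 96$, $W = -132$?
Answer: $- \frac{249}{26624} \approx -0.0093525$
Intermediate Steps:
$t{\left(c \right)} = \left(-132 + c\right) \left(46 + c\right)$ ($t{\left(c \right)} = \left(c - 132\right) \left(c + 46\right) = \left(-132 + c\right) \left(46 + c\right)$)
$R{\left(p,O \right)} = -40$ ($R{\left(p,O \right)} = 56 - 96 = -40$)
$\frac{289 + R{\left(156,-97 \right)}}{t{\left(87 \right)} - 20639} = \frac{289 - 40}{\left(-6072 + 87^{2} - 7482\right) - 20639} = \frac{249}{\left(-6072 + 7569 - 7482\right) - 20639} = \frac{249}{-5985 - 20639} = \frac{249}{-26624} = 249 \left(- \frac{1}{26624}\right) = - \frac{249}{26624}$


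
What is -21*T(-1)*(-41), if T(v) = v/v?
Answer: 861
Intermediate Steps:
T(v) = 1
-21*T(-1)*(-41) = -21*1*(-41) = -21*(-41) = 861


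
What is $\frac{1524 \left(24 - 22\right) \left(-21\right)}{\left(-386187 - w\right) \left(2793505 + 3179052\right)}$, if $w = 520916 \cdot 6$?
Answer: $\frac{1016}{332916299737} \approx 3.0518 \cdot 10^{-9}$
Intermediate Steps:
$w = 3125496$
$\frac{1524 \left(24 - 22\right) \left(-21\right)}{\left(-386187 - w\right) \left(2793505 + 3179052\right)} = \frac{1524 \left(24 - 22\right) \left(-21\right)}{\left(-386187 - 3125496\right) \left(2793505 + 3179052\right)} = \frac{1524 \left(24 - 22\right) \left(-21\right)}{\left(-386187 - 3125496\right) 5972557} = \frac{1524 \cdot 2 \left(-21\right)}{\left(-3511683\right) 5972557} = \frac{3048 \left(-21\right)}{-20973726883431} = \left(-64008\right) \left(- \frac{1}{20973726883431}\right) = \frac{1016}{332916299737}$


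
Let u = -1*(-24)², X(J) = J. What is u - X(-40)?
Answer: -536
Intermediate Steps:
u = -576 (u = -1*576 = -576)
u - X(-40) = -576 - 1*(-40) = -576 + 40 = -536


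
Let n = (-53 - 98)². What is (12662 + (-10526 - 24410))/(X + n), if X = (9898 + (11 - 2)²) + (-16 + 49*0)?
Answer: -11137/16382 ≈ -0.67983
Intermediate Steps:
n = 22801 (n = (-151)² = 22801)
X = 9963 (X = (9898 + 9²) + (-16 + 0) = (9898 + 81) - 16 = 9979 - 16 = 9963)
(12662 + (-10526 - 24410))/(X + n) = (12662 + (-10526 - 24410))/(9963 + 22801) = (12662 - 34936)/32764 = -22274*1/32764 = -11137/16382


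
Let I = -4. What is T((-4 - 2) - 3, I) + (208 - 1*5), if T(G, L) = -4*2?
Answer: 195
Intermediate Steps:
T(G, L) = -8
T((-4 - 2) - 3, I) + (208 - 1*5) = -8 + (208 - 1*5) = -8 + (208 - 5) = -8 + 203 = 195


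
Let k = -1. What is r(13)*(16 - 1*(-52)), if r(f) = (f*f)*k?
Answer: -11492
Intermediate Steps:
r(f) = -f² (r(f) = (f*f)*(-1) = f²*(-1) = -f²)
r(13)*(16 - 1*(-52)) = (-1*13²)*(16 - 1*(-52)) = (-1*169)*(16 + 52) = -169*68 = -11492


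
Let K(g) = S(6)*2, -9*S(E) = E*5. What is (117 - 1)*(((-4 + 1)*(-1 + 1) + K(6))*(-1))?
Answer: 2320/3 ≈ 773.33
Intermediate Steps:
S(E) = -5*E/9 (S(E) = -E*5/9 = -5*E/9)
K(g) = -20/3 (K(g) = -5/9*6*2 = -10/3*2 = -20/3)
(117 - 1)*(((-4 + 1)*(-1 + 1) + K(6))*(-1)) = (117 - 1)*(((-4 + 1)*(-1 + 1) - 20/3)*(-1)) = 116*((-3*0 - 20/3)*(-1)) = 116*((0 - 20/3)*(-1)) = 116*(-20/3*(-1)) = 116*(20/3) = 2320/3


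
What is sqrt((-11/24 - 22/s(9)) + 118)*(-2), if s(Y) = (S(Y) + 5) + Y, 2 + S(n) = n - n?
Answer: -sqrt(16662)/6 ≈ -21.514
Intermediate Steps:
S(n) = -2 (S(n) = -2 + (n - n) = -2 + 0 = -2)
s(Y) = 3 + Y (s(Y) = (-2 + 5) + Y = 3 + Y)
sqrt((-11/24 - 22/s(9)) + 118)*(-2) = sqrt((-11/24 - 22/(3 + 9)) + 118)*(-2) = sqrt((-11*1/24 - 22/12) + 118)*(-2) = sqrt((-11/24 - 22*1/12) + 118)*(-2) = sqrt((-11/24 - 11/6) + 118)*(-2) = sqrt(-55/24 + 118)*(-2) = sqrt(2777/24)*(-2) = (sqrt(16662)/12)*(-2) = -sqrt(16662)/6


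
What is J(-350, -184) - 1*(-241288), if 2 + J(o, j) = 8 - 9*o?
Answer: 244444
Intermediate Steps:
J(o, j) = 6 - 9*o (J(o, j) = -2 + (8 - 9*o) = 6 - 9*o)
J(-350, -184) - 1*(-241288) = (6 - 9*(-350)) - 1*(-241288) = (6 + 3150) + 241288 = 3156 + 241288 = 244444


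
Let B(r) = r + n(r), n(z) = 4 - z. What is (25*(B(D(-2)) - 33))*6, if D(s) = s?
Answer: -4350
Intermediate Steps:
B(r) = 4 (B(r) = r + (4 - r) = 4)
(25*(B(D(-2)) - 33))*6 = (25*(4 - 33))*6 = (25*(-29))*6 = -725*6 = -4350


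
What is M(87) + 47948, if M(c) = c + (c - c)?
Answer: 48035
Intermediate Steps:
M(c) = c (M(c) = c + 0 = c)
M(87) + 47948 = 87 + 47948 = 48035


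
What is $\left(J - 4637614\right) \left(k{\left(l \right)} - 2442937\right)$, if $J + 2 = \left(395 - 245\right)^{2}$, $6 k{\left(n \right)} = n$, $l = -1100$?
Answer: $11275283740292$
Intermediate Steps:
$k{\left(n \right)} = \frac{n}{6}$
$J = 22498$ ($J = -2 + \left(395 - 245\right)^{2} = -2 + 150^{2} = -2 + 22500 = 22498$)
$\left(J - 4637614\right) \left(k{\left(l \right)} - 2442937\right) = \left(22498 - 4637614\right) \left(\frac{1}{6} \left(-1100\right) - 2442937\right) = - 4615116 \left(- \frac{550}{3} - 2442937\right) = \left(-4615116\right) \left(- \frac{7329361}{3}\right) = 11275283740292$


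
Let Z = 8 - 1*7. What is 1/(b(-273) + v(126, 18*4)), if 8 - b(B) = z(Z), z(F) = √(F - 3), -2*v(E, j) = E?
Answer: I/(√2 - 55*I) ≈ -0.01817 + 0.0004672*I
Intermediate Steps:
v(E, j) = -E/2
Z = 1 (Z = 8 - 7 = 1)
z(F) = √(-3 + F)
b(B) = 8 - I*√2 (b(B) = 8 - √(-3 + 1) = 8 - √(-2) = 8 - I*√2)
1/(b(-273) + v(126, 18*4)) = 1/((8 - I*√2) - ½*126) = 1/((8 - I*√2) - 63) = 1/(-55 - I*√2)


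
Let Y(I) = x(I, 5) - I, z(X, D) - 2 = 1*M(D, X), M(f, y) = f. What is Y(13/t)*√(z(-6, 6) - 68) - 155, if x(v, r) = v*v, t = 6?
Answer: -155 + 91*I*√15/18 ≈ -155.0 + 19.58*I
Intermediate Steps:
x(v, r) = v²
z(X, D) = 2 + D (z(X, D) = 2 + 1*D = 2 + D)
Y(I) = I² - I
Y(13/t)*√(z(-6, 6) - 68) - 155 = ((13/6)*(-1 + 13/6))*√((2 + 6) - 68) - 155 = ((13*(⅙))*(-1 + 13*(⅙)))*√(8 - 68) - 155 = (13*(-1 + 13/6)/6)*√(-60) - 155 = ((13/6)*(7/6))*(2*I*√15) - 155 = 91*(2*I*√15)/36 - 155 = 91*I*√15/18 - 155 = -155 + 91*I*√15/18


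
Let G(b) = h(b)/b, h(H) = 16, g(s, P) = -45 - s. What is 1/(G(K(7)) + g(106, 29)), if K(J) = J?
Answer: -7/1041 ≈ -0.0067243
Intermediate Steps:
G(b) = 16/b
1/(G(K(7)) + g(106, 29)) = 1/(16/7 + (-45 - 1*106)) = 1/(16*(⅐) + (-45 - 106)) = 1/(16/7 - 151) = 1/(-1041/7) = -7/1041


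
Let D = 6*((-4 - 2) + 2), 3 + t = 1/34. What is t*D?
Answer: 1212/17 ≈ 71.294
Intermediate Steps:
t = -101/34 (t = -3 + 1/34 = -101/34 ≈ -2.9706)
D = -24 (D = 6*(-6 + 2) = 6*(-4) = -24)
t*D = -101/34*(-24) = 1212/17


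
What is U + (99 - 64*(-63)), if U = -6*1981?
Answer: -7755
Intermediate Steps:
U = -11886
U + (99 - 64*(-63)) = -11886 + (99 - 64*(-63)) = -11886 + (99 + 4032) = -11886 + 4131 = -7755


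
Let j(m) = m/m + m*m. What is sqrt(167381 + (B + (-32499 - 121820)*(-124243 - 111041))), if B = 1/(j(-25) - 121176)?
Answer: sqrt(21106111012554176878)/24110 ≈ 1.9055e+5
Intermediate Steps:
j(m) = 1 + m**2
B = -1/120550 (B = 1/((1 + (-25)**2) - 121176) = 1/((1 + 625) - 121176) = 1/(626 - 121176) = 1/(-120550) = -1/120550 ≈ -8.2953e-6)
sqrt(167381 + (B + (-32499 - 121820)*(-124243 - 111041))) = sqrt(167381 + (-1/120550 + (-32499 - 121820)*(-124243 - 111041))) = sqrt(167381 + (-1/120550 - 154319*(-235284))) = sqrt(167381 + (-1/120550 + 36308791596)) = sqrt(167381 + 4377024826897799/120550) = sqrt(4377045004677349/120550) = sqrt(21106111012554176878)/24110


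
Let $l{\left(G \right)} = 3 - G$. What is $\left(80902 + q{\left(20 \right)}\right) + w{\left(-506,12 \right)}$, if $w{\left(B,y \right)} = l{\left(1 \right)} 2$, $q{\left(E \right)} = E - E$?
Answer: $80906$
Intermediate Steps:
$q{\left(E \right)} = 0$
$w{\left(B,y \right)} = 4$ ($w{\left(B,y \right)} = \left(3 - 1\right) 2 = 2 \cdot 2 = 4$)
$\left(80902 + q{\left(20 \right)}\right) + w{\left(-506,12 \right)} = \left(80902 + 0\right) + 4 = 80902 + 4 = 80906$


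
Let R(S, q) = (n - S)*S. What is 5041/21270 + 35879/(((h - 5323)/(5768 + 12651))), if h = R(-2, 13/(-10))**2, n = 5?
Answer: -4685455469021/36350430 ≈ -1.2890e+5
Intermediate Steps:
R(S, q) = S*(5 - S) (R(S, q) = (5 - S)*S = S*(5 - S))
h = 196 (h = (-2*(5 - 1*(-2)))**2 = (-2*(5 + 2))**2 = (-2*7)**2 = (-14)**2 = 196)
5041/21270 + 35879/(((h - 5323)/(5768 + 12651))) = 5041/21270 + 35879/(((196 - 5323)/(5768 + 12651))) = 5041*(1/21270) + 35879/((-5127/18419)) = 5041/21270 + 35879/((-5127*1/18419)) = 5041/21270 + 35879/(-5127/18419) = 5041/21270 + 35879*(-18419/5127) = 5041/21270 - 660855301/5127 = -4685455469021/36350430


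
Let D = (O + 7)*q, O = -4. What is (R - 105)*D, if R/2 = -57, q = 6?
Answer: -3942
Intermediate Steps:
D = 18 (D = (-4 + 7)*6 = 3*6 = 18)
R = -114 (R = 2*(-57) = -114)
(R - 105)*D = (-114 - 105)*18 = -219*18 = -3942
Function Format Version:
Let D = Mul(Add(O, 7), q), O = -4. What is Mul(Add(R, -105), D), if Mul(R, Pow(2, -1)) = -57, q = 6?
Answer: -3942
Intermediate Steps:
D = 18 (D = Mul(Add(-4, 7), 6) = Mul(3, 6) = 18)
R = -114 (R = Mul(2, -57) = -114)
Mul(Add(R, -105), D) = Mul(Add(-114, -105), 18) = Mul(-219, 18) = -3942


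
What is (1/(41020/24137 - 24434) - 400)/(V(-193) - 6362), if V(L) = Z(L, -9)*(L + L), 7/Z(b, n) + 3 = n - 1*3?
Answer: 1179444996685/18227927410288 ≈ 0.064705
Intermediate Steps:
Z(b, n) = 7/(-6 + n) (Z(b, n) = 7/(-3 + (n - 1*3)) = 7/(-3 + (n - 3)) = 7/(-3 + (-3 + n)) = 7/(-6 + n))
V(L) = -14*L/15 (V(L) = (7/(-6 - 9))*(L + L) = (7/(-15))*(2*L) = (7*(-1/15))*(2*L) = -14*L/15)
(1/(41020/24137 - 24434) - 400)/(V(-193) - 6362) = (1/(41020/24137 - 24434) - 400)/(-14/15*(-193) - 6362) = (1/(41020*(1/24137) - 24434) - 400)/(2702/15 - 6362) = (1/(41020/24137 - 24434) - 400)/(-92728/15) = (1/(-589722438/24137) - 400)*(-15/92728) = (-24137/589722438 - 400)*(-15/92728) = -235888999337/589722438*(-15/92728) = 1179444996685/18227927410288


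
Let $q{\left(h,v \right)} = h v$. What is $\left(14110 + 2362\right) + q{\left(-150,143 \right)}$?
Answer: $-4978$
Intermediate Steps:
$\left(14110 + 2362\right) + q{\left(-150,143 \right)} = \left(14110 + 2362\right) - 21450 = 16472 - 21450 = -4978$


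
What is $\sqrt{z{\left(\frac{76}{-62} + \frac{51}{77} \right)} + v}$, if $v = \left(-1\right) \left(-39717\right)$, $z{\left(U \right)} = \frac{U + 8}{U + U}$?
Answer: $\frac{\sqrt{287348433510}}{2690} \approx 199.27$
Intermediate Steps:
$z{\left(U \right)} = \frac{8 + U}{2 U}$
$v = 39717$
$\sqrt{z{\left(\frac{76}{-62} + \frac{51}{77} \right)} + v} = \sqrt{\frac{8 + \left(\frac{76}{-62} + \frac{51}{77}\right)}{2 \left(\frac{76}{-62} + \frac{51}{77}\right)} + 39717} = \sqrt{\frac{8 + \left(76 \left(- \frac{1}{62}\right) + 51 \cdot \frac{1}{77}\right)}{2 \left(76 \left(- \frac{1}{62}\right) + 51 \cdot \frac{1}{77}\right)} + 39717} = \sqrt{\frac{8 + \left(- \frac{38}{31} + \frac{51}{77}\right)}{2 \left(- \frac{38}{31} + \frac{51}{77}\right)} + 39717} = \sqrt{\frac{8 - \frac{1345}{2387}}{2 \left(- \frac{1345}{2387}\right)} + 39717} = \sqrt{\frac{1}{2} \left(- \frac{2387}{1345}\right) \frac{17751}{2387} + 39717} = \sqrt{- \frac{17751}{2690} + 39717} = \sqrt{\frac{106820979}{2690}} = \frac{\sqrt{287348433510}}{2690}$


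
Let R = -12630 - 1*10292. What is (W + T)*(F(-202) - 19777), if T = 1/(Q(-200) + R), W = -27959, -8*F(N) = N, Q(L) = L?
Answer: 51075497196993/92488 ≈ 5.5224e+8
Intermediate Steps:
R = -22922 (R = -12630 - 10292 = -22922)
F(N) = -N/8
T = -1/23122 (T = 1/(-200 - 22922) = 1/(-23122) = -1/23122 ≈ -4.3249e-5)
(W + T)*(F(-202) - 19777) = (-27959 - 1/23122)*(-1/8*(-202) - 19777) = -646467999*(101/4 - 19777)/23122 = -646467999/23122*(-79007/4) = 51075497196993/92488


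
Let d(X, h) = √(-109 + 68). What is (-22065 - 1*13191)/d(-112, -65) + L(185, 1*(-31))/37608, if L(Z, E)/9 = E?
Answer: -93/12536 + 35256*I*√41/41 ≈ -0.0074186 + 5506.1*I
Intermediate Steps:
d(X, h) = I*√41 (d(X, h) = √(-41) = I*√41)
L(Z, E) = 9*E
(-22065 - 1*13191)/d(-112, -65) + L(185, 1*(-31))/37608 = (-22065 - 1*13191)/((I*√41)) + (9*(1*(-31)))/37608 = (-22065 - 13191)*(-I*√41/41) + (9*(-31))*(1/37608) = -(-35256)*I*√41/41 - 279*1/37608 = 35256*I*√41/41 - 93/12536 = -93/12536 + 35256*I*√41/41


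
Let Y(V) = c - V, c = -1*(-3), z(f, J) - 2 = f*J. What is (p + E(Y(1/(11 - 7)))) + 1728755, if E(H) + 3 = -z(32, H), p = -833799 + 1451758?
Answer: 2346621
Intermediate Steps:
z(f, J) = 2 + J*f (z(f, J) = 2 + f*J = 2 + J*f)
c = 3
p = 617959
Y(V) = 3 - V
E(H) = -5 - 32*H (E(H) = -3 - (2 + H*32) = -3 - (2 + 32*H) = -3 + (-2 - 32*H) = -5 - 32*H)
(p + E(Y(1/(11 - 7)))) + 1728755 = (617959 + (-5 - 32*(3 - 1/(11 - 7)))) + 1728755 = (617959 + (-5 - 32*(3 - 1/4))) + 1728755 = (617959 + (-5 - 32*(3 - 1*¼))) + 1728755 = (617959 + (-5 - 32*(3 - ¼))) + 1728755 = (617959 + (-5 - 32*11/4)) + 1728755 = (617959 + (-5 - 88)) + 1728755 = (617959 - 93) + 1728755 = 617866 + 1728755 = 2346621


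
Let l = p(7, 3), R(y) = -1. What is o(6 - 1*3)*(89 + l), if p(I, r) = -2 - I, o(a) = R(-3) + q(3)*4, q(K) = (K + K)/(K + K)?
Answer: 240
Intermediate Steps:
q(K) = 1 (q(K) = (2*K)/((2*K)) = (2*K)*(1/(2*K)) = 1)
o(a) = 3 (o(a) = -1 + 1*4 = -1 + 4 = 3)
l = -9 (l = -2 - 1*7 = -2 - 7 = -9)
o(6 - 1*3)*(89 + l) = 3*(89 - 9) = 3*80 = 240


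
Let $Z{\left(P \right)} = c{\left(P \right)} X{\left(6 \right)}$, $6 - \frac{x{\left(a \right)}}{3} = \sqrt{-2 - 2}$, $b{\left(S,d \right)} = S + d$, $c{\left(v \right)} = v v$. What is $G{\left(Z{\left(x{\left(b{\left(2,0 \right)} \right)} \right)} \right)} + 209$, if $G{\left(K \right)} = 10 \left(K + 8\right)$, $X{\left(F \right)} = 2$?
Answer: $6049 - 4320 i \approx 6049.0 - 4320.0 i$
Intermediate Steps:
$c{\left(v \right)} = v^{2}$
$x{\left(a \right)} = 18 - 6 i$ ($x{\left(a \right)} = 18 - 3 \sqrt{-2 - 2} = 18 - 3 \sqrt{-4} = 18 - 3 \cdot 2 i = 18 - 6 i$)
$Z{\left(P \right)} = 2 P^{2}$ ($Z{\left(P \right)} = P^{2} \cdot 2 = 2 P^{2}$)
$G{\left(K \right)} = 80 + 10 K$ ($G{\left(K \right)} = 10 \left(8 + K\right) = 80 + 10 K$)
$G{\left(Z{\left(x{\left(b{\left(2,0 \right)} \right)} \right)} \right)} + 209 = \left(80 + 10 \cdot 2 \left(18 - 6 i\right)^{2}\right) + 209 = \left(80 + 20 \left(18 - 6 i\right)^{2}\right) + 209 = 289 + 20 \left(18 - 6 i\right)^{2}$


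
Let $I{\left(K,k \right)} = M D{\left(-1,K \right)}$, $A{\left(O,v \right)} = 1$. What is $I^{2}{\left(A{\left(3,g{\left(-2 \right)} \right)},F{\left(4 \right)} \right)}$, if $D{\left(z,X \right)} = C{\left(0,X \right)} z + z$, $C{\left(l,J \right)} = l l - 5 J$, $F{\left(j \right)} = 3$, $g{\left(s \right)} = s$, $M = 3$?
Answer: $144$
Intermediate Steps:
$C{\left(l,J \right)} = l^{2} - 5 J$
$D{\left(z,X \right)} = z - 5 X z$ ($D{\left(z,X \right)} = \left(0^{2} - 5 X\right) z + z = \left(0 - 5 X\right) z + z = - 5 X z + z = z - 5 X z$)
$I{\left(K,k \right)} = -3 + 15 K$ ($I{\left(K,k \right)} = 3 \left(- (1 - 5 K)\right) = 3 \left(-1 + 5 K\right) = -3 + 15 K$)
$I^{2}{\left(A{\left(3,g{\left(-2 \right)} \right)},F{\left(4 \right)} \right)} = \left(-3 + 15 \cdot 1\right)^{2} = \left(-3 + 15\right)^{2} = 12^{2} = 144$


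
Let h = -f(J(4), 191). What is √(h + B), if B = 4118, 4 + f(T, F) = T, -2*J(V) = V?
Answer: 2*√1031 ≈ 64.218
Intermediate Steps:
J(V) = -V/2
f(T, F) = -4 + T
h = 6 (h = -(-4 - ½*4) = -(-4 - 2) = -1*(-6) = 6)
√(h + B) = √(6 + 4118) = √4124 = 2*√1031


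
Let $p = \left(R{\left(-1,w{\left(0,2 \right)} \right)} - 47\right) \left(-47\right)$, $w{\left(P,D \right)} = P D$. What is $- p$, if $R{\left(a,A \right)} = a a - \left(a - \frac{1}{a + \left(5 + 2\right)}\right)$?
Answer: $- \frac{12643}{6} \approx -2107.2$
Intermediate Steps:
$w{\left(P,D \right)} = D P$
$R{\left(a,A \right)} = a^{2} + \frac{1}{7 + a} - a$ ($R{\left(a,A \right)} = a^{2} - \left(a - \frac{1}{a + 7}\right) = a^{2} - \left(a - \frac{1}{7 + a}\right) = a^{2} + \frac{1}{7 + a} - a$)
$p = \frac{12643}{6}$ ($p = \left(\frac{1 + \left(-1\right)^{3} - -7 + 6 \left(-1\right)^{2}}{7 - 1} - 47\right) \left(-47\right) = \left(\frac{1 - 1 + 7 + 6 \cdot 1}{6} - 47\right) \left(-47\right) = \left(\frac{1 - 1 + 7 + 6}{6} - 47\right) \left(-47\right) = \left(\frac{1}{6} \cdot 13 - 47\right) \left(-47\right) = \left(\frac{13}{6} - 47\right) \left(-47\right) = \left(- \frac{269}{6}\right) \left(-47\right) = \frac{12643}{6} \approx 2107.2$)
$- p = \left(-1\right) \frac{12643}{6} = - \frac{12643}{6}$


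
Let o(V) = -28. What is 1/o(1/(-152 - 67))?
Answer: -1/28 ≈ -0.035714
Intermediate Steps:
1/o(1/(-152 - 67)) = 1/(-28) = -1/28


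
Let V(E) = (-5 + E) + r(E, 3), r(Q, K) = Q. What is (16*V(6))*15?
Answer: 1680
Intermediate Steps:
V(E) = -5 + 2*E (V(E) = (-5 + E) + E = -5 + 2*E)
(16*V(6))*15 = (16*(-5 + 2*6))*15 = (16*(-5 + 12))*15 = (16*7)*15 = 112*15 = 1680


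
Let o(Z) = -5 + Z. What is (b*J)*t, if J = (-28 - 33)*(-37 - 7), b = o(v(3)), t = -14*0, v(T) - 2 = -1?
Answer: 0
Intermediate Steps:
v(T) = 1 (v(T) = 2 - 1 = 1)
t = 0
b = -4 (b = -5 + 1 = -4)
J = 2684 (J = -61*(-44) = 2684)
(b*J)*t = -4*2684*0 = -10736*0 = 0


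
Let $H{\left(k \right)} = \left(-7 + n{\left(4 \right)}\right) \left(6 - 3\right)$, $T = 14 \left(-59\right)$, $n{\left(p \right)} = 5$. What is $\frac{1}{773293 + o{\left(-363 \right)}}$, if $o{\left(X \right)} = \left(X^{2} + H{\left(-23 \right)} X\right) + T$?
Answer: $\frac{1}{906414} \approx 1.1032 \cdot 10^{-6}$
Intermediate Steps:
$T = -826$
$H{\left(k \right)} = -6$ ($H{\left(k \right)} = \left(-7 + 5\right) \left(6 - 3\right) = \left(-2\right) 3 = -6$)
$o{\left(X \right)} = -826 + X^{2} - 6 X$ ($o{\left(X \right)} = \left(X^{2} - 6 X\right) - 826 = -826 + X^{2} - 6 X$)
$\frac{1}{773293 + o{\left(-363 \right)}} = \frac{1}{773293 - \left(-1352 - 131769\right)} = \frac{1}{773293 + \left(-826 + 131769 + 2178\right)} = \frac{1}{773293 + 133121} = \frac{1}{906414}$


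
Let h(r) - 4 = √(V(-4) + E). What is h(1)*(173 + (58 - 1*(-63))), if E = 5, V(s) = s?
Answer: 1470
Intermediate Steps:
h(r) = 5 (h(r) = 4 + √(-4 + 5) = 4 + √1 = 4 + 1 = 5)
h(1)*(173 + (58 - 1*(-63))) = 5*(173 + (58 - 1*(-63))) = 5*(173 + (58 + 63)) = 5*(173 + 121) = 5*294 = 1470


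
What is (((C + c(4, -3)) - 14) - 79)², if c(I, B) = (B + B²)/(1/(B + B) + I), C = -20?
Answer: 6568969/529 ≈ 12418.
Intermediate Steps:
c(I, B) = (B + B²)/(I + 1/(2*B)) (c(I, B) = (B + B²)/(1/(2*B) + I) = (B + B²)/(I + 1/(2*B)))
(((C + c(4, -3)) - 14) - 79)² = (((-20 + 2*(-3)²*(1 - 3)/(1 + 2*(-3)*4)) - 14) - 79)² = (((-20 + 2*9*(-2)/(1 - 24)) - 14) - 79)² = (((-20 + 2*9*(-2)/(-23)) - 14) - 79)² = (((-20 + 2*9*(-1/23)*(-2)) - 14) - 79)² = (((-20 + 36/23) - 14) - 79)² = ((-424/23 - 14) - 79)² = (-746/23 - 79)² = (-2563/23)² = 6568969/529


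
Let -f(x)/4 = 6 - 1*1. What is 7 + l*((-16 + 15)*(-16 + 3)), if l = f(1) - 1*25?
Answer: -578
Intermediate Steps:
f(x) = -20 (f(x) = -4*(6 - 1*1) = -4*(6 - 1) = -4*5 = -20)
l = -45 (l = -20 - 1*25 = -20 - 25 = -45)
7 + l*((-16 + 15)*(-16 + 3)) = 7 - 45*(-16 + 15)*(-16 + 3) = 7 - (-45)*(-13) = 7 - 45*13 = 7 - 585 = -578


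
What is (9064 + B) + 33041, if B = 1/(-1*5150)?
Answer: 216840749/5150 ≈ 42105.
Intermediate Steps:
B = -1/5150 (B = 1/(-5150) = -1/5150 ≈ -0.00019417)
(9064 + B) + 33041 = (9064 - 1/5150) + 33041 = 46679599/5150 + 33041 = 216840749/5150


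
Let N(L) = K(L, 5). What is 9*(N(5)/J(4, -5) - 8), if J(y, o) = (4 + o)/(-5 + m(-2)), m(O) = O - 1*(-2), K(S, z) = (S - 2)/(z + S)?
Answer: -117/2 ≈ -58.500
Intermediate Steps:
K(S, z) = (-2 + S)/(S + z)
N(L) = (-2 + L)/(5 + L) (N(L) = (-2 + L)/(L + 5) = (-2 + L)/(5 + L))
m(O) = 2 + O (m(O) = O + 2 = 2 + O)
J(y, o) = -4/5 - o/5 (J(y, o) = (4 + o)/(-5 + (2 - 2)) = (4 + o)/(-5 + 0) = (4 + o)/(-5) = (4 + o)*(-1/5) = -4/5 - o/5)
9*(N(5)/J(4, -5) - 8) = 9*(((-2 + 5)/(5 + 5))/(-4/5 - 1/5*(-5)) - 8) = 9*((3/10)/(-4/5 + 1) - 8) = 9*(((1/10)*3)/(1/5) - 8) = 9*((3/10)*5 - 8) = 9*(3/2 - 8) = 9*(-13/2) = -117/2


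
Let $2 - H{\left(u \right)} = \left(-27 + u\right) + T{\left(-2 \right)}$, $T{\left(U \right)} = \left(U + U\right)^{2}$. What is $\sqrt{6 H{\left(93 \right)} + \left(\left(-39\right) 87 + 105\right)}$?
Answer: $2 i \sqrt{942} \approx 61.384 i$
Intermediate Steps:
$T{\left(U \right)} = 4 U^{2}$ ($T{\left(U \right)} = \left(2 U\right)^{2} = 4 U^{2}$)
$H{\left(u \right)} = 13 - u$ ($H{\left(u \right)} = 2 - \left(\left(-27 + u\right) + 4 \left(-2\right)^{2}\right) = 2 - \left(\left(-27 + u\right) + 4 \cdot 4\right) = 2 - \left(\left(-27 + u\right) + 16\right) = 2 - \left(-11 + u\right) = 13 - u$)
$\sqrt{6 H{\left(93 \right)} + \left(\left(-39\right) 87 + 105\right)} = \sqrt{6 \left(13 - 93\right) + \left(\left(-39\right) 87 + 105\right)} = \sqrt{6 \left(13 - 93\right) + \left(-3393 + 105\right)} = \sqrt{6 \left(-80\right) - 3288} = \sqrt{-480 - 3288} = \sqrt{-3768} = 2 i \sqrt{942}$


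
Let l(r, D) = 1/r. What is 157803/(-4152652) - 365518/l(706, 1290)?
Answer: -1071615552095419/4152652 ≈ -2.5806e+8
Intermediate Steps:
157803/(-4152652) - 365518/l(706, 1290) = 157803/(-4152652) - 365518/(1/706) = 157803*(-1/4152652) - 365518/1/706 = -157803/4152652 - 365518*706 = -157803/4152652 - 258055708 = -1071615552095419/4152652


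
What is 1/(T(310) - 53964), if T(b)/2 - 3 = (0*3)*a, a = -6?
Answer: -1/53958 ≈ -1.8533e-5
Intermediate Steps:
T(b) = 6 (T(b) = 6 + 2*((0*3)*(-6)) = 6 + 2*(0*(-6)) = 6 + 2*0 = 6 + 0 = 6)
1/(T(310) - 53964) = 1/(6 - 53964) = 1/(-53958) = -1/53958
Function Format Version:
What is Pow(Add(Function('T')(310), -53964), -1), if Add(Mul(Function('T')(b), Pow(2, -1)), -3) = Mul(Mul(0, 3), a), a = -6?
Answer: Rational(-1, 53958) ≈ -1.8533e-5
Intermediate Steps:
Function('T')(b) = 6 (Function('T')(b) = Add(6, Mul(2, Mul(Mul(0, 3), -6))) = Add(6, Mul(2, Mul(0, -6))) = Add(6, Mul(2, 0)) = Add(6, 0) = 6)
Pow(Add(Function('T')(310), -53964), -1) = Pow(Add(6, -53964), -1) = Pow(-53958, -1) = Rational(-1, 53958)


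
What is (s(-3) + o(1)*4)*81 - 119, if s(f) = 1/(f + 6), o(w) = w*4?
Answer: 1204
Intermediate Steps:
o(w) = 4*w
s(f) = 1/(6 + f)
(s(-3) + o(1)*4)*81 - 119 = (1/(6 - 3) + (4*1)*4)*81 - 119 = (1/3 + 4*4)*81 - 119 = (⅓ + 16)*81 - 119 = (49/3)*81 - 119 = 1323 - 119 = 1204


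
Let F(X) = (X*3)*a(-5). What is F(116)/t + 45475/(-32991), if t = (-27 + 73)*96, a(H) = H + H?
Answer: -13151095/6070344 ≈ -2.1665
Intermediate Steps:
a(H) = 2*H
t = 4416 (t = 46*96 = 4416)
F(X) = -30*X (F(X) = (X*3)*(2*(-5)) = (3*X)*(-10) = -30*X)
F(116)/t + 45475/(-32991) = -30*116/4416 + 45475/(-32991) = -3480*1/4416 + 45475*(-1/32991) = -145/184 - 45475/32991 = -13151095/6070344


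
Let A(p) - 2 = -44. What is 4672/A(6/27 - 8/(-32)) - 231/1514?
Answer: -3541555/31794 ≈ -111.39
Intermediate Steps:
A(p) = -42 (A(p) = 2 - 44 = -42)
4672/A(6/27 - 8/(-32)) - 231/1514 = 4672/(-42) - 231/1514 = 4672*(-1/42) - 231*1/1514 = -2336/21 - 231/1514 = -3541555/31794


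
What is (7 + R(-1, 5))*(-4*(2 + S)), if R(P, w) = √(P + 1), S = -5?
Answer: 84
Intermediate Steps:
R(P, w) = √(1 + P)
(7 + R(-1, 5))*(-4*(2 + S)) = (7 + √(1 - 1))*(-4*(2 - 5)) = (7 + √0)*(-4*(-3)) = (7 + 0)*12 = 7*12 = 84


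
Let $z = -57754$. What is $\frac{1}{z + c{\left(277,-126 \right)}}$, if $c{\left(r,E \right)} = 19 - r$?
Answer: $- \frac{1}{58012} \approx -1.7238 \cdot 10^{-5}$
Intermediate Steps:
$\frac{1}{z + c{\left(277,-126 \right)}} = \frac{1}{-57754 + \left(19 - 277\right)} = \frac{1}{-57754 - 258} = \frac{1}{-58012} = - \frac{1}{58012}$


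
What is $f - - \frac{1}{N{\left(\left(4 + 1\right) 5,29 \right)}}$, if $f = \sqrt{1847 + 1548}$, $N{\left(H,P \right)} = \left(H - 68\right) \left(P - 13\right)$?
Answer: $- \frac{1}{688} + \sqrt{3395} \approx 58.265$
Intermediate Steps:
$N{\left(H,P \right)} = \left(-68 + H\right) \left(-13 + P\right)$
$f = \sqrt{3395} \approx 58.267$
$f - - \frac{1}{N{\left(\left(4 + 1\right) 5,29 \right)}} = \sqrt{3395} - - \frac{1}{884 - 1972 - 13 \left(4 + 1\right) 5 + \left(4 + 1\right) 5 \cdot 29} = \sqrt{3395} - - \frac{1}{884 - 1972 - 13 \cdot 5 \cdot 5 + 5 \cdot 5 \cdot 29} = \sqrt{3395} - - \frac{1}{884 - 1972 - 325 + 25 \cdot 29} = \sqrt{3395} - - \frac{1}{884 - 1972 - 325 + 725} = \sqrt{3395} - - \frac{1}{-688} = \sqrt{3395} - \left(-1\right) \left(- \frac{1}{688}\right) = \sqrt{3395} - \frac{1}{688} = - \frac{1}{688} + \sqrt{3395}$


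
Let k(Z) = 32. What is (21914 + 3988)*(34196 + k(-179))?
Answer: 886573656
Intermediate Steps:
(21914 + 3988)*(34196 + k(-179)) = (21914 + 3988)*(34196 + 32) = 25902*34228 = 886573656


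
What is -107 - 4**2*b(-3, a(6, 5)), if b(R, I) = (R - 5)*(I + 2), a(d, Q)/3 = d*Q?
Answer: 11669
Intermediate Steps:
a(d, Q) = 3*Q*d (a(d, Q) = 3*(d*Q) = 3*(Q*d) = 3*Q*d)
b(R, I) = (-5 + R)*(2 + I)
-107 - 4**2*b(-3, a(6, 5)) = -107 - 4**2*(-10 - 15*5*6 + 2*(-3) + (3*5*6)*(-3)) = -107 - 16*(-10 - 5*90 - 6 + 90*(-3)) = -107 - 16*(-10 - 450 - 6 - 270) = -107 - 16*(-736) = -107 - 1*(-11776) = -107 + 11776 = 11669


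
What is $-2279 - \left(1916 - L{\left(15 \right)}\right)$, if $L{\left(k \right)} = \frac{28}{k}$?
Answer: $- \frac{62897}{15} \approx -4193.1$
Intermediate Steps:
$-2279 - \left(1916 - L{\left(15 \right)}\right) = -2279 - \left(1916 - \frac{28}{15}\right) = -2279 - \frac{28712}{15} = - \frac{62897}{15}$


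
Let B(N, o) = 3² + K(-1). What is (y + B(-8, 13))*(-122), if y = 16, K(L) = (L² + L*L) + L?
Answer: -3172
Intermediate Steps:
K(L) = L + 2*L² (K(L) = (L² + L²) + L = 2*L² + L = L + 2*L²)
B(N, o) = 10 (B(N, o) = 3² - (1 + 2*(-1)) = 9 - (1 - 2) = 9 - 1*(-1) = 9 + 1 = 10)
(y + B(-8, 13))*(-122) = (16 + 10)*(-122) = 26*(-122) = -3172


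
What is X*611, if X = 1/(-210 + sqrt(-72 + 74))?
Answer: -64155/22049 - 611*sqrt(2)/44098 ≈ -2.9292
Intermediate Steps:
X = 1/(-210 + sqrt(2)) ≈ -0.0047942
X*611 = (-105/22049 - sqrt(2)/44098)*611 = -64155/22049 - 611*sqrt(2)/44098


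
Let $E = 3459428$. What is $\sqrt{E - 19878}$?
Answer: $5 \sqrt{137582} \approx 1854.6$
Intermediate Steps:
$\sqrt{E - 19878} = \sqrt{3459428 - 19878} = \sqrt{3439550} = 5 \sqrt{137582}$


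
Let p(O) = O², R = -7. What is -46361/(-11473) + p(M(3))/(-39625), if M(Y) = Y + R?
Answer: 262410151/64945375 ≈ 4.0405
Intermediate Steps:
M(Y) = -7 + Y (M(Y) = Y - 7 = -7 + Y)
-46361/(-11473) + p(M(3))/(-39625) = -46361/(-11473) + (-7 + 3)²/(-39625) = -46361*(-1/11473) + (-4)²*(-1/39625) = 6623/1639 + 16*(-1/39625) = 6623/1639 - 16/39625 = 262410151/64945375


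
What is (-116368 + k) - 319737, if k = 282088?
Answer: -154017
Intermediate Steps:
(-116368 + k) - 319737 = (-116368 + 282088) - 319737 = 165720 - 319737 = -154017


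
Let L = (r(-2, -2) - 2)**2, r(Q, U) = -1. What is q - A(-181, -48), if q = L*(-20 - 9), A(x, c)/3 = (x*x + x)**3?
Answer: -103746748536261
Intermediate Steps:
A(x, c) = 3*(x + x**2)**3 (A(x, c) = 3*(x*x + x)**3 = 3*(x**2 + x)**3 = 3*(x + x**2)**3)
L = 9 (L = (-1 - 2)**2 = (-3)**2 = 9)
q = -261 (q = 9*(-20 - 9) = 9*(-29) = -261)
q - A(-181, -48) = -261 - 3*(-181)**3*(1 - 181)**3 = -261 - 3*(-5929741)*(-180)**3 = -261 - 3*(-5929741)*(-5832000) = -261 - 1*103746748536000 = -261 - 103746748536000 = -103746748536261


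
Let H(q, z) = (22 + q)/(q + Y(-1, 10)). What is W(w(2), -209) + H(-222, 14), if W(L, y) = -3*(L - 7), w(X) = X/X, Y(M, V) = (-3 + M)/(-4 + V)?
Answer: 3156/167 ≈ 18.898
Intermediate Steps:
Y(M, V) = (-3 + M)/(-4 + V)
w(X) = 1
W(L, y) = 21 - 3*L (W(L, y) = -3*(-7 + L) = 21 - 3*L)
H(q, z) = (22 + q)/(-2/3 + q) (H(q, z) = (22 + q)/(q + (-3 - 1)/(-4 + 10)) = (22 + q)/(q - 4/6) = (22 + q)/(q + (1/6)*(-4)) = (22 + q)/(q - 2/3) = (22 + q)/(-2/3 + q))
W(w(2), -209) + H(-222, 14) = (21 - 3*1) + 3*(22 - 222)/(-2 + 3*(-222)) = (21 - 3) + 3*(-200)/(-2 - 666) = 18 + 3*(-200)/(-668) = 18 + 3*(-1/668)*(-200) = 18 + 150/167 = 3156/167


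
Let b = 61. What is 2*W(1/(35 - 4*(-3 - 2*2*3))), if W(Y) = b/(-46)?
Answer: -61/23 ≈ -2.6522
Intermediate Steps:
W(Y) = -61/46 (W(Y) = 61/(-46) = 61*(-1/46) = -61/46)
2*W(1/(35 - 4*(-3 - 2*2*3))) = 2*(-61/46) = -61/23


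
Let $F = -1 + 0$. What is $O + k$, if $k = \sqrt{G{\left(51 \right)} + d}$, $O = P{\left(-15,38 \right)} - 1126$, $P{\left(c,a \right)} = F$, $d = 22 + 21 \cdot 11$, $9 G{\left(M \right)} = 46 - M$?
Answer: $-1127 + \frac{4 \sqrt{142}}{3} \approx -1111.1$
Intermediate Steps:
$G{\left(M \right)} = \frac{46}{9} - \frac{M}{9}$ ($G{\left(M \right)} = \frac{46 - M}{9} = \frac{46}{9} - \frac{M}{9}$)
$F = -1$
$d = 253$ ($d = 22 + 231 = 253$)
$P{\left(c,a \right)} = -1$
$O = -1127$ ($O = -1 - 1126 = -1127$)
$k = \frac{4 \sqrt{142}}{3}$ ($k = \sqrt{\left(\frac{46}{9} - \frac{17}{3}\right) + 253} = \sqrt{- \frac{5}{9} + 253} = \sqrt{\frac{2272}{9}} = \frac{4 \sqrt{142}}{3} \approx 15.889$)
$O + k = -1127 + \frac{4 \sqrt{142}}{3}$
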